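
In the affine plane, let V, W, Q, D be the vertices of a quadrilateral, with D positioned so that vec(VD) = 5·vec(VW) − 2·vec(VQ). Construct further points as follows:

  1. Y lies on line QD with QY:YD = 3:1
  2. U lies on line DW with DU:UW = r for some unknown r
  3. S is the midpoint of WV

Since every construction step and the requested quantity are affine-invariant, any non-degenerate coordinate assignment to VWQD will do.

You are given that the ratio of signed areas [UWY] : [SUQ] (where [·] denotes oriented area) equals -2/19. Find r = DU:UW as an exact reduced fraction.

Choose coordinates V = (0, 0), W = (1, 0), Q = (0, 1), D = (5, -2).
1. Y lies on line QD with QY:YD = 3:1 ⇒ Y = (15/4, -5/4)
2. With DU:UW = r, write λ = r/(r+1) so U = D + λ·(W−D); U is affine-linear in λ
3. S is the midpoint of WV ⇒ S = (1/2, 0)
Every point depending on U is an affine combination of U and λ-independent points, so each such coordinate is linear in λ; the λ² term in each signed area is a multiple of (W−D)×(W−D) = 0, so 2·[UWY] and 2·[SUQ] are each linear in λ. Evaluating at λ=0 and λ=1:
  2·[UWY] = 1/2·λ − 1/2,   2·[SUQ] = -3·λ + 7/2
So [UWY]:[SUQ] = (1/2·λ − 1/2) / (-3·λ + 7/2). Setting this equal to -2/19:
  1/2·λ − 1/2 = -2/19·(-3·λ + 7/2)  ⇒  λ = 5/7
Then r = λ/(1−λ) = (5/7)/(2/7) = 5/2. Check: with r = 5/2, U = (15/7, -4/7) and [UWY]:[SUQ] = -2/19 as required.

r = 5/2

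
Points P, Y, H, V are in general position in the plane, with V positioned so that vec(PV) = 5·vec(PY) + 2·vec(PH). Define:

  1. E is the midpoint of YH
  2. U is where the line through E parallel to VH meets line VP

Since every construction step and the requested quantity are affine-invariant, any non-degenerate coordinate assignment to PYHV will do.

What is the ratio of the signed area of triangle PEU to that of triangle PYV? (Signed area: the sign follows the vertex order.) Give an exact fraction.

Work in coordinates with P = (0, 0), Y = (1, 0), H = (0, 1), V = (5, 2).
1. E is the midpoint of YH ⇒ E = (1/2, 1/2)
2. U is where the line through E parallel to VH meets line VP ⇒ U = (2, 4/5)
2·[PEU] = -3/5, 2·[PYV] = 2
[PEU]:[PYV] = -3/5:2 = -3/10

[PEU]:[PYV] = -3/10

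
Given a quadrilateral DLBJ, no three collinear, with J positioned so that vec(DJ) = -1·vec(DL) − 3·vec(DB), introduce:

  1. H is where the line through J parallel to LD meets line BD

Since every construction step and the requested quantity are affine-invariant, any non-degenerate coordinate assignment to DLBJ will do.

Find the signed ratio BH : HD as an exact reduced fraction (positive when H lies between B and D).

Set D = (0, 0), L = (1, 0), B = (0, 1), J = (-1, -3); any affine frame gives the same invariant.
1. H is where the line through J parallel to LD meets line BD ⇒ H = (0, -3)
H = B + t·(D−B) with t = 4, so BH:HD = t:(1−t) = 4:-3

BH:HD = -4/3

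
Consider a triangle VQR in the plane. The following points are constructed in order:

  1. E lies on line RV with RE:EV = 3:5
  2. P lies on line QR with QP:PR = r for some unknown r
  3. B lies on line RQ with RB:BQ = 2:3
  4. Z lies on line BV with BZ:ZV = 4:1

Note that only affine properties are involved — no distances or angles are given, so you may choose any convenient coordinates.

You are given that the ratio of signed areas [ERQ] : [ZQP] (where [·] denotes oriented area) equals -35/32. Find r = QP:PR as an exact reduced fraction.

r = 3/4

Set V = (0, 0), Q = (1, 0), R = (0, 1); any affine frame gives the same invariant.
1. E lies on line RV with RE:EV = 3:5 ⇒ E = (0, 5/8)
2. With QP:PR = r, write λ = r/(r+1) so P = Q + λ·(R−Q); P is affine-linear in λ
3. B lies on line RQ with RB:BQ = 2:3 ⇒ B = (2/5, 3/5)
4. Z lies on line BV with BZ:ZV = 4:1 ⇒ Z = (2/25, 3/25)
Every point depending on P is an affine combination of P and λ-independent points, so each such coordinate is linear in λ; the λ² term in each signed area is a multiple of (R−Q)×(R−Q) = 0, so 2·[ERQ] and 2·[ZQP] are each linear in λ. Evaluating at λ=0 and λ=1:
  2·[ERQ] = -3/8,   2·[ZQP] = 4/5·λ
So [ERQ]:[ZQP] = (-3/8) / (4/5·λ). Setting this equal to -35/32:
  -3/8 = -35/32·(4/5·λ)  ⇒  λ = 3/7
Then r = λ/(1−λ) = (3/7)/(4/7) = 3/4. Check: with r = 3/4, P = (4/7, 3/7) and [ERQ]:[ZQP] = -35/32 as required.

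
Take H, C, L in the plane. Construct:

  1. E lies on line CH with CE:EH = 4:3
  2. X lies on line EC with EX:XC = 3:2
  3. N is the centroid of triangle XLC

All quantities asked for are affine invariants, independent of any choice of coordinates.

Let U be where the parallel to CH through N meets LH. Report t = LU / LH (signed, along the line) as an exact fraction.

t = 2/3

Set H = (0, 0), C = (1, 0), L = (0, 1); any affine frame gives the same invariant.
1. E lies on line CH with CE:EH = 4:3 ⇒ E = (3/7, 0)
2. X lies on line EC with EX:XC = 3:2 ⇒ X = (27/35, 0)
3. N is the centroid of triangle XLC ⇒ N = (62/105, 1/3)
through N parallel to CH: direction (-1, 0); meets LH at U = (0, 1/3)
U = L + t·(H−L) with t = 2/3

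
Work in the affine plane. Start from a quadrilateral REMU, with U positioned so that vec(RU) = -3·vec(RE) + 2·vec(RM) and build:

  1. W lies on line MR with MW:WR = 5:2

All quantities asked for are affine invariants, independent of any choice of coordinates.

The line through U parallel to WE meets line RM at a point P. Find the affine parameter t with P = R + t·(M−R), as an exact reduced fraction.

t = 8/7

Work in coordinates with R = (0, 0), E = (1, 0), M = (0, 1), U = (-3, 2).
1. W lies on line MR with MW:WR = 5:2 ⇒ W = (0, 2/7)
through U parallel to WE: direction (1, -2/7); meets RM at P = (0, 8/7)
P = R + t·(M−R) with t = 8/7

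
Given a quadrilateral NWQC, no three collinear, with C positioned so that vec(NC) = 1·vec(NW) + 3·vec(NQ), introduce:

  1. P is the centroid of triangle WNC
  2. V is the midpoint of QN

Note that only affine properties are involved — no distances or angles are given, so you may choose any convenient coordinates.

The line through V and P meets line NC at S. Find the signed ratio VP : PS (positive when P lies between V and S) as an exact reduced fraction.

VP:PS = -3/2

Work in coordinates with N = (0, 0), W = (1, 0), Q = (0, 1), C = (1, 3).
1. P is the centroid of triangle WNC ⇒ P = (2/3, 1)
2. V is the midpoint of QN ⇒ V = (0, 1/2)
line VP meets NC at S = (2/9, 2/3)
P = V + t·(S−V) with t = 3, so VP:PS = 3:-2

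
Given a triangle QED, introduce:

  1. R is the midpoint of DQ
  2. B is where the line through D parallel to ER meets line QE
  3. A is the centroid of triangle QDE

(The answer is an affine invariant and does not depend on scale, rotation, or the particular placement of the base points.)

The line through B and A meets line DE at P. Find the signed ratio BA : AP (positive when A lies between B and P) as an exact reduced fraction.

Assign Q = (0, 0), E = (1, 0), D = (0, 1) — the answer is frame-independent, so this choice is without loss of generality.
1. R is the midpoint of DQ ⇒ R = (0, 1/2)
2. B is where the line through D parallel to ER meets line QE ⇒ B = (2, 0)
3. A is the centroid of triangle QDE ⇒ A = (1/3, 1/3)
line BA meets DE at P = (3/4, 1/4)
A = B + t·(P−B) with t = 4/3, so BA:AP = 4/3:-1/3

BA:AP = -4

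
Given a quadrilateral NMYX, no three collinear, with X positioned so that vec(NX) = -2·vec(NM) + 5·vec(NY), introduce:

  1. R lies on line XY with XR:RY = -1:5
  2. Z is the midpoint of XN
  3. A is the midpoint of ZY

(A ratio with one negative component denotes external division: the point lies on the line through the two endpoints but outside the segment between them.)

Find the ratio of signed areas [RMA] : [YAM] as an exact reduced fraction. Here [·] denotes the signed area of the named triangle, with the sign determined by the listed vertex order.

Choose coordinates N = (0, 0), M = (1, 0), Y = (0, 1), X = (-2, 5).
1. R lies on line XY with XR:RY = -1:5 ⇒ R = (-5/2, 6)
2. Z is the midpoint of XN ⇒ Z = (-1, 5/2)
3. A is the midpoint of ZY ⇒ A = (-1/2, 7/4)
2·[RMA] = -23/8, 2·[YAM] = -1/4
[RMA]:[YAM] = -23/8:-1/4 = 23/2

[RMA]:[YAM] = 23/2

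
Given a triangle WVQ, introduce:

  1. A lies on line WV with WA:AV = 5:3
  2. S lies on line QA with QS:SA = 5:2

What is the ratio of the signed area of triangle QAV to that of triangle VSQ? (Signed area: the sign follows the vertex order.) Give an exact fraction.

[QAV]:[VSQ] = -7/5

Assign W = (0, 0), V = (1, 0), Q = (0, 1) — the answer is frame-independent, so this choice is without loss of generality.
1. A lies on line WV with WA:AV = 5:3 ⇒ A = (5/8, 0)
2. S lies on line QA with QS:SA = 5:2 ⇒ S = (25/56, 2/7)
2·[QAV] = 3/8, 2·[VSQ] = -15/56
[QAV]:[VSQ] = 3/8:-15/56 = -7/5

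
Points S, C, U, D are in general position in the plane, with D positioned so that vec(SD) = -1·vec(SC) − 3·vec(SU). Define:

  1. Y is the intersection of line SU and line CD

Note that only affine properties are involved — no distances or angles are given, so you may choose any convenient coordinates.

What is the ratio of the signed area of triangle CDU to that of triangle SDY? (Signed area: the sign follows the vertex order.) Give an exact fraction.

[CDU]:[SDY] = -10/3

Assign S = (0, 0), C = (1, 0), U = (0, 1), D = (-1, -3) — the answer is frame-independent, so this choice is without loss of generality.
1. Y is the intersection of line SU and line CD ⇒ Y = (0, -3/2)
2·[CDU] = -5, 2·[SDY] = 3/2
[CDU]:[SDY] = -5:3/2 = -10/3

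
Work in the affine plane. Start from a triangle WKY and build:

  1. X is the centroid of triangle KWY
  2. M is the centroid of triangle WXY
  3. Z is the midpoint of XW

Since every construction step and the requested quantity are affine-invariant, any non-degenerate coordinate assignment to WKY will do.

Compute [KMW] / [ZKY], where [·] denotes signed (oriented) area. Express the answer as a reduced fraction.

[KMW]:[ZKY] = 2/3

Assign W = (0, 0), K = (1, 0), Y = (0, 1) — the answer is frame-independent, so this choice is without loss of generality.
1. X is the centroid of triangle KWY ⇒ X = (1/3, 1/3)
2. M is the centroid of triangle WXY ⇒ M = (1/9, 4/9)
3. Z is the midpoint of XW ⇒ Z = (1/6, 1/6)
2·[KMW] = 4/9, 2·[ZKY] = 2/3
[KMW]:[ZKY] = 4/9:2/3 = 2/3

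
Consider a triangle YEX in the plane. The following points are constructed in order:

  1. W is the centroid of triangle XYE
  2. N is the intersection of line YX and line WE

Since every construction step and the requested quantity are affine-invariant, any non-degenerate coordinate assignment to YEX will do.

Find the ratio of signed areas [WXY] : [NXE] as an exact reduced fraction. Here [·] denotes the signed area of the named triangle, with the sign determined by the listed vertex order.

Set Y = (0, 0), E = (1, 0), X = (0, 1); any affine frame gives the same invariant.
1. W is the centroid of triangle XYE ⇒ W = (1/3, 1/3)
2. N is the intersection of line YX and line WE ⇒ N = (0, 1/2)
2·[WXY] = 1/3, 2·[NXE] = -1/2
[WXY]:[NXE] = 1/3:-1/2 = -2/3

[WXY]:[NXE] = -2/3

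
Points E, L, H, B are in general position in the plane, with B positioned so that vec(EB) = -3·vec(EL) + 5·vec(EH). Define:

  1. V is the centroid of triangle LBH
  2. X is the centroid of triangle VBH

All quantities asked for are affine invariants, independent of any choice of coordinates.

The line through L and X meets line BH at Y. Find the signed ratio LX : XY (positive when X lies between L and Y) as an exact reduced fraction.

Assign E = (0, 0), L = (1, 0), H = (0, 1), B = (-3, 5) — the answer is frame-independent, so this choice is without loss of generality.
1. V is the centroid of triangle LBH ⇒ V = (-2/3, 2)
2. X is the centroid of triangle VBH ⇒ X = (-11/9, 8/3)
line LX meets BH at Y = (-3/2, 3)
X = L + t·(Y−L) with t = 8/9, so LX:XY = 8/9:1/9

LX:XY = 8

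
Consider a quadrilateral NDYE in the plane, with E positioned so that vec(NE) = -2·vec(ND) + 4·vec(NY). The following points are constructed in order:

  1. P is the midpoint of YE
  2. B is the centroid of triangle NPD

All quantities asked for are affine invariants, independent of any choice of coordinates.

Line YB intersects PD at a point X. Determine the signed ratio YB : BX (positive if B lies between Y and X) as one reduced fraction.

YB:BX = -2/5

Set N = (0, 0), D = (1, 0), Y = (0, 1), E = (-2, 4); any affine frame gives the same invariant.
1. P is the midpoint of YE ⇒ P = (-1, 5/2)
2. B is the centroid of triangle NPD ⇒ B = (0, 5/6)
line YB meets PD at X = (0, 5/4)
B = Y + t·(X−Y) with t = -2/3, so YB:BX = -2/3:5/3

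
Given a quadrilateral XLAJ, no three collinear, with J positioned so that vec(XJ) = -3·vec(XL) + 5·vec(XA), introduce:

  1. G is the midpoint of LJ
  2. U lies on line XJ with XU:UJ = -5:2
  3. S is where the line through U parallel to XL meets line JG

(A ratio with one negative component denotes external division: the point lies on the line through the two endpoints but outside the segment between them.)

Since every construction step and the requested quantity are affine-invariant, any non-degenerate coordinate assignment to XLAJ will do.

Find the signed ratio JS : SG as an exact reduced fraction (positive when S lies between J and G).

Work in coordinates with X = (0, 0), L = (1, 0), A = (0, 1), J = (-3, 5).
1. G is the midpoint of LJ ⇒ G = (-1, 5/2)
2. U lies on line XJ with XU:UJ = -5:2 ⇒ U = (-5, 25/3)
3. S is where the line through U parallel to XL meets line JG ⇒ S = (-17/3, 25/3)
S = J + t·(G−J) with t = -4/3, so JS:SG = t:(1−t) = -4/3:7/3

JS:SG = -4/7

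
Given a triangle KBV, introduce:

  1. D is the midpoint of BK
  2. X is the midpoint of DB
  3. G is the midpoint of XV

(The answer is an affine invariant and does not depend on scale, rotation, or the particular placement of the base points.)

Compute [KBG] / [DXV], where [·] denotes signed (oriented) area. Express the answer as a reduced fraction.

Choose coordinates K = (0, 0), B = (1, 0), V = (0, 1).
1. D is the midpoint of BK ⇒ D = (1/2, 0)
2. X is the midpoint of DB ⇒ X = (3/4, 0)
3. G is the midpoint of XV ⇒ G = (3/8, 1/2)
2·[KBG] = 1/2, 2·[DXV] = 1/4
[KBG]:[DXV] = 1/2:1/4 = 2

[KBG]:[DXV] = 2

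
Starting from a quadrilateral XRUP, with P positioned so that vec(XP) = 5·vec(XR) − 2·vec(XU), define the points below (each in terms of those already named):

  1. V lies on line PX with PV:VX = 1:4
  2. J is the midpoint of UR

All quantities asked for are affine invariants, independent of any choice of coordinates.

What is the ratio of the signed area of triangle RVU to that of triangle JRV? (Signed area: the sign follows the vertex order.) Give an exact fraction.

[RVU]:[JRV] = 2

Assign X = (0, 0), R = (1, 0), U = (0, 1), P = (5, -2) — the answer is frame-independent, so this choice is without loss of generality.
1. V lies on line PX with PV:VX = 1:4 ⇒ V = (4, -8/5)
2. J is the midpoint of UR ⇒ J = (1/2, 1/2)
2·[RVU] = 7/5, 2·[JRV] = 7/10
[RVU]:[JRV] = 7/5:7/10 = 2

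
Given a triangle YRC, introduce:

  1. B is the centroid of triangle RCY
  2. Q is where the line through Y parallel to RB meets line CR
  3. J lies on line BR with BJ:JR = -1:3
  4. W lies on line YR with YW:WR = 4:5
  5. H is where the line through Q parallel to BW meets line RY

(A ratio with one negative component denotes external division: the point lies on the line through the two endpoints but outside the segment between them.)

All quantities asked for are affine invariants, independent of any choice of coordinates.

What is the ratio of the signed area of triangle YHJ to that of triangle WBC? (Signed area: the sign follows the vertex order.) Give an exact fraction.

[YHJ]:[WBC] = 45/2

Work in coordinates with Y = (0, 0), R = (1, 0), C = (0, 1).
1. B is the centroid of triangle RCY ⇒ B = (1/3, 1/3)
2. Q is where the line through Y parallel to RB meets line CR ⇒ Q = (2, -1)
3. J lies on line BR with BJ:JR = -1:3 ⇒ J = (0, 1/2)
4. W lies on line YR with YW:WR = 4:5 ⇒ W = (4/9, 0)
5. H is where the line through Q parallel to BW meets line RY ⇒ H = (5/3, 0)
2·[YHJ] = 5/6, 2·[WBC] = 1/27
[YHJ]:[WBC] = 5/6:1/27 = 45/2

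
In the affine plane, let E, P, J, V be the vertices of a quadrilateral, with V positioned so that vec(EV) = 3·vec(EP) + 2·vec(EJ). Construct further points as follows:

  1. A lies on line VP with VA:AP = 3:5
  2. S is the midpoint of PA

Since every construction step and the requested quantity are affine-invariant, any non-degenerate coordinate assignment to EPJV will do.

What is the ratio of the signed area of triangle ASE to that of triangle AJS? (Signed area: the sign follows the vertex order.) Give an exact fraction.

Choose coordinates E = (0, 0), P = (1, 0), J = (0, 1), V = (3, 2).
1. A lies on line VP with VA:AP = 3:5 ⇒ A = (9/4, 5/4)
2. S is the midpoint of PA ⇒ S = (13/8, 5/8)
2·[ASE] = -5/8, 2·[AJS] = 5/4
[ASE]:[AJS] = -5/8:5/4 = -1/2

[ASE]:[AJS] = -1/2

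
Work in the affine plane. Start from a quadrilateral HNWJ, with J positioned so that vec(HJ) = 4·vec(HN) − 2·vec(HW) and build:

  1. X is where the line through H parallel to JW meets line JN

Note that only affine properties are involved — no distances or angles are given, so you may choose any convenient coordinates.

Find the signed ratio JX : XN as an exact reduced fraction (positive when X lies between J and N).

Assign H = (0, 0), N = (1, 0), W = (0, 1), J = (4, -2) — the answer is frame-independent, so this choice is without loss of generality.
1. X is where the line through H parallel to JW meets line JN ⇒ X = (-8, 6)
X = J + t·(N−J) with t = 4, so JX:XN = t:(1−t) = 4:-3

JX:XN = -4/3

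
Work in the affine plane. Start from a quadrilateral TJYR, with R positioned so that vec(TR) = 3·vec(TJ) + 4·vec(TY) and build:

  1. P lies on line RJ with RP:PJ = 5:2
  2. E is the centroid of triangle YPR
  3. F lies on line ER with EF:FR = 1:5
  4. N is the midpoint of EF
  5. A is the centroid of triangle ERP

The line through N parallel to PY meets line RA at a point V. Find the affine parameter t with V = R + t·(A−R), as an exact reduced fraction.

Assign T = (0, 0), J = (1, 0), Y = (0, 1), R = (3, 4) — the answer is frame-independent, so this choice is without loss of generality.
1. P lies on line RJ with RP:PJ = 5:2 ⇒ P = (11/7, 8/7)
2. E is the centroid of triangle YPR ⇒ E = (32/21, 43/21)
3. F lies on line ER with EF:FR = 1:5 ⇒ F = (223/126, 299/126)
4. N is the midpoint of EF ⇒ N = (415/252, 557/252)
5. A is the centroid of triangle ERP ⇒ A = (128/63, 151/63)
through N parallel to PY: direction (-11/7, -1/7); meets RA at V = (1219/630, 1409/630)
V = R + t·(A−R) with t = 11/10

t = 11/10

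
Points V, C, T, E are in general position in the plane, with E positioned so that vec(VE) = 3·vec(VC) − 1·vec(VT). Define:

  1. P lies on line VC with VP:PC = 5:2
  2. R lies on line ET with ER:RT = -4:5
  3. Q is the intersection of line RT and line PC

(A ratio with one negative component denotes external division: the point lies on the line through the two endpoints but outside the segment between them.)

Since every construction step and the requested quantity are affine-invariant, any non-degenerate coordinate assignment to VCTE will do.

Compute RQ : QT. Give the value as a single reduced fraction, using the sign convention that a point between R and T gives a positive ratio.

Choose coordinates V = (0, 0), C = (1, 0), T = (0, 1), E = (3, -1).
1. P lies on line VC with VP:PC = 5:2 ⇒ P = (5/7, 0)
2. R lies on line ET with ER:RT = -4:5 ⇒ R = (15, -9)
3. Q is the intersection of line RT and line PC ⇒ Q = (3/2, 0)
Q = R + t·(T−R) with t = 9/10, so RQ:QT = t:(1−t) = 9/10:1/10

RQ:QT = 9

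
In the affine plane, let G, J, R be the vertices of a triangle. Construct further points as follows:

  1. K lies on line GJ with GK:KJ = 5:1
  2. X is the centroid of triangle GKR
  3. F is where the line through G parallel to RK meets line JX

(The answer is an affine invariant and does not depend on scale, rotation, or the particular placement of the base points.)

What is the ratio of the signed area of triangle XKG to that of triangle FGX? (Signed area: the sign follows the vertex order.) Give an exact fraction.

Work in coordinates with G = (0, 0), J = (1, 0), R = (0, 1).
1. K lies on line GJ with GK:KJ = 5:1 ⇒ K = (5/6, 0)
2. X is the centroid of triangle GKR ⇒ X = (5/18, 1/3)
3. F is where the line through G parallel to RK meets line JX ⇒ F = (-5/8, 3/4)
2·[XKG] = -5/18, 2·[FGX] = 5/12
[XKG]:[FGX] = -5/18:5/12 = -2/3

[XKG]:[FGX] = -2/3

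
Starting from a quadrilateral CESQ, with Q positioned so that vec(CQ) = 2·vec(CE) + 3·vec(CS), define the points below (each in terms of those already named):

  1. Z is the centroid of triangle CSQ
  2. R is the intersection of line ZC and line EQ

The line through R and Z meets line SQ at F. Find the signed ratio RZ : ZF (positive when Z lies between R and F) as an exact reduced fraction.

Work in coordinates with C = (0, 0), E = (1, 0), S = (0, 1), Q = (2, 3).
1. Z is the centroid of triangle CSQ ⇒ Z = (2/3, 4/3)
2. R is the intersection of line ZC and line EQ ⇒ R = (3, 6)
line RZ meets SQ at F = (1, 2)
Z = R + t·(F−R) with t = 7/6, so RZ:ZF = 7/6:-1/6

RZ:ZF = -7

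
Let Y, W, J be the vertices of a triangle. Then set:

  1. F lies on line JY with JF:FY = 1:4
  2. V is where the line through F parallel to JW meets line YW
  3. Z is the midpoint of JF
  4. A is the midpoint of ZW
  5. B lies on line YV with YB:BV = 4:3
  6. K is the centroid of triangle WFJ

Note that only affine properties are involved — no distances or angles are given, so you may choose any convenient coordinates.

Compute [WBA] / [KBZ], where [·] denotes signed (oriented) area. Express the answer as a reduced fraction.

Set Y = (0, 0), W = (1, 0), J = (0, 1); any affine frame gives the same invariant.
1. F lies on line JY with JF:FY = 1:4 ⇒ F = (0, 4/5)
2. V is where the line through F parallel to JW meets line YW ⇒ V = (4/5, 0)
3. Z is the midpoint of JF ⇒ Z = (0, 9/10)
4. A is the midpoint of ZW ⇒ A = (1/2, 9/20)
5. B lies on line YV with YB:BV = 4:3 ⇒ B = (16/35, 0)
6. K is the centroid of triangle WFJ ⇒ K = (1/3, 3/5)
2·[WBA] = -171/700, 2·[KBZ] = -57/350
[WBA]:[KBZ] = -171/700:-57/350 = 3/2

[WBA]:[KBZ] = 3/2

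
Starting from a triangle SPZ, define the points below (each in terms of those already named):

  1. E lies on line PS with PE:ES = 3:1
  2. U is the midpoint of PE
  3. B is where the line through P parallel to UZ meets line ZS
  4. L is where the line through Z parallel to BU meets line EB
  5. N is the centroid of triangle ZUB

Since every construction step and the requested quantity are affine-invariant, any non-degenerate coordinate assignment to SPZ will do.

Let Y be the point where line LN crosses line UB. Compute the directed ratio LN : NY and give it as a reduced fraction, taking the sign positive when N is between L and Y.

LN:NY = 2

Choose coordinates S = (0, 0), P = (1, 0), Z = (0, 1).
1. E lies on line PS with PE:ES = 3:1 ⇒ E = (1/4, 0)
2. U is the midpoint of PE ⇒ U = (5/8, 0)
3. B is where the line through P parallel to UZ meets line ZS ⇒ B = (0, 8/5)
4. L is where the line through Z parallel to BU meets line EB ⇒ L = (5/32, 3/5)
5. N is the centroid of triangle ZUB ⇒ N = (5/24, 13/15)
line LN meets UB at Y = (15/64, 1)
N = L + t·(Y−L) with t = 2/3, so LN:NY = 2/3:1/3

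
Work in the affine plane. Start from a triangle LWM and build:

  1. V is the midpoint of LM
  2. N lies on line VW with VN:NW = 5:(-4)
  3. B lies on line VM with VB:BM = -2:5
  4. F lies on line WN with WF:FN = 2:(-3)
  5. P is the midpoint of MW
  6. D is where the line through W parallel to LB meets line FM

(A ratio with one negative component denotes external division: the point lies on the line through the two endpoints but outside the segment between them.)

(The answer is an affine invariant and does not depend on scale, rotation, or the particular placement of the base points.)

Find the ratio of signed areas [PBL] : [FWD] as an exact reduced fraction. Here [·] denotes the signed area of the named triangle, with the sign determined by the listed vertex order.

Work in coordinates with L = (0, 0), W = (1, 0), M = (0, 1).
1. V is the midpoint of LM ⇒ V = (0, 1/2)
2. N lies on line VW with VN:NW = 5:(-4) ⇒ N = (5, -2)
3. B lies on line VM with VB:BM = -2:5 ⇒ B = (0, 1/6)
4. F lies on line WN with WF:FN = 2:(-3) ⇒ F = (-7, 4)
5. P is the midpoint of MW ⇒ P = (1/2, 1/2)
6. D is where the line through W parallel to LB meets line FM ⇒ D = (1, 4/7)
2·[PBL] = 1/12, 2·[FWD] = 32/7
[PBL]:[FWD] = 1/12:32/7 = 7/384

[PBL]:[FWD] = 7/384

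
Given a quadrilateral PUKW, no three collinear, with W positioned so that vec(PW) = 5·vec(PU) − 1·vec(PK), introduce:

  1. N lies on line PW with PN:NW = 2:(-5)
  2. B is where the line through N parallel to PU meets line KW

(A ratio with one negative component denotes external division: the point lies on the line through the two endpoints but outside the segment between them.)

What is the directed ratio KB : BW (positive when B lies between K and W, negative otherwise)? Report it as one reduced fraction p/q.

KB:BW = 1/5

Choose coordinates P = (0, 0), U = (1, 0), K = (0, 1), W = (5, -1).
1. N lies on line PW with PN:NW = 2:(-5) ⇒ N = (-10/3, 2/3)
2. B is where the line through N parallel to PU meets line KW ⇒ B = (5/6, 2/3)
B = K + t·(W−K) with t = 1/6, so KB:BW = t:(1−t) = 1/6:5/6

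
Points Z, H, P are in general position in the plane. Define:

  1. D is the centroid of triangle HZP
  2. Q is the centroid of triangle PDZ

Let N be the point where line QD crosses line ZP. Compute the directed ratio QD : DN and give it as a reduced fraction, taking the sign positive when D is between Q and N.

QD:DN = -2/3

Work in coordinates with Z = (0, 0), H = (1, 0), P = (0, 1).
1. D is the centroid of triangle HZP ⇒ D = (1/3, 1/3)
2. Q is the centroid of triangle PDZ ⇒ Q = (1/9, 4/9)
line QD meets ZP at N = (0, 1/2)
D = Q + t·(N−Q) with t = -2, so QD:DN = -2:3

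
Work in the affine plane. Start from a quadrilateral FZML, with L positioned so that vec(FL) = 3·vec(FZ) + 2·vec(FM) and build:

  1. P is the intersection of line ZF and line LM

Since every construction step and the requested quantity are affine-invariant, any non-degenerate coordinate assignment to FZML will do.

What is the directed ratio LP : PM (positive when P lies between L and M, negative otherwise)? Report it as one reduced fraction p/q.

Set F = (0, 0), Z = (1, 0), M = (0, 1), L = (3, 2); any affine frame gives the same invariant.
1. P is the intersection of line ZF and line LM ⇒ P = (-3, 0)
P = L + t·(M−L) with t = 2, so LP:PM = t:(1−t) = 2:-1

LP:PM = -2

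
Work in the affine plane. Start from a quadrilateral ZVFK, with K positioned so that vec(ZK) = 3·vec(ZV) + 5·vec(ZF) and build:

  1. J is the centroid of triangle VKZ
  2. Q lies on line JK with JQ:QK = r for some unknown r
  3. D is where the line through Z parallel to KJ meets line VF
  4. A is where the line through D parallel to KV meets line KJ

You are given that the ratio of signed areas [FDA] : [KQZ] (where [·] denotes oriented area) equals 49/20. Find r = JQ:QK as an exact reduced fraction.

r = 3/4

Assign Z = (0, 0), V = (1, 0), F = (0, 1), K = (3, 5) — the answer is frame-independent, so this choice is without loss of generality.
1. J is the centroid of triangle VKZ ⇒ J = (4/3, 5/3)
2. With JQ:QK = r, write λ = r/(r+1) so Q = J + λ·(K−J); Q is affine-linear in λ
3. D is where the line through Z parallel to KJ meets line VF ⇒ D = (1/3, 2/3)
4. A is where the line through D parallel to KV meets line KJ ⇒ A = (-5/3, -13/3)
Every point depending on Q is an affine combination of Q and λ-independent points, so each such coordinate is linear in λ; the λ² term in each signed area is a multiple of (K−J)×(K−J) = 0, so 2·[FDA] and 2·[KQZ] are each linear in λ. Evaluating at λ=0 and λ=1:
  2·[FDA] = -7/3,   2·[KQZ] = 5/3·λ − 5/3
So [FDA]:[KQZ] = (-7/3) / (5/3·λ − 5/3). Setting this equal to 49/20:
  -7/3 = 49/20·(5/3·λ − 5/3)  ⇒  λ = 3/7
Then r = λ/(1−λ) = (3/7)/(4/7) = 3/4. Check: with r = 3/4, Q = (43/21, 65/21) and [FDA]:[KQZ] = 49/20 as required.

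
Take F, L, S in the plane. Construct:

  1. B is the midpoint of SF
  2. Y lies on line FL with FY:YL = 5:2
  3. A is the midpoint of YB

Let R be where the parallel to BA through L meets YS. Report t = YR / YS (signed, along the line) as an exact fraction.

t = 2/5

Assign F = (0, 0), L = (1, 0), S = (0, 1) — the answer is frame-independent, so this choice is without loss of generality.
1. B is the midpoint of SF ⇒ B = (0, 1/2)
2. Y lies on line FL with FY:YL = 5:2 ⇒ Y = (5/7, 0)
3. A is the midpoint of YB ⇒ A = (5/14, 1/4)
through L parallel to BA: direction (5/14, -1/4); meets YS at R = (3/7, 2/5)
R = Y + t·(S−Y) with t = 2/5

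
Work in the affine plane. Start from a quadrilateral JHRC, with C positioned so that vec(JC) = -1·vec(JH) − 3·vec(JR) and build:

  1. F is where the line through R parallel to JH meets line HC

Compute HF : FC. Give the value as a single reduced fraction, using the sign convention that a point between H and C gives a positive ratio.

HF:FC = -1/4

Work in coordinates with J = (0, 0), H = (1, 0), R = (0, 1), C = (-1, -3).
1. F is where the line through R parallel to JH meets line HC ⇒ F = (5/3, 1)
F = H + t·(C−H) with t = -1/3, so HF:FC = t:(1−t) = -1/3:4/3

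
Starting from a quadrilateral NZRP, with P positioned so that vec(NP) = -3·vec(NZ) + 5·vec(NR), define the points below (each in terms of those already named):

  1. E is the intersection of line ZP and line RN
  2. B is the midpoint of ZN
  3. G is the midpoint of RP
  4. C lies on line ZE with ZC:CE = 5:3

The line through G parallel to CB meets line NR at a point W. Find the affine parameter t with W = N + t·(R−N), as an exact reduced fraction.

t = -51/8

Choose coordinates N = (0, 0), Z = (1, 0), R = (0, 1), P = (-3, 5).
1. E is the intersection of line ZP and line RN ⇒ E = (0, 5/4)
2. B is the midpoint of ZN ⇒ B = (1/2, 0)
3. G is the midpoint of RP ⇒ G = (-3/2, 3)
4. C lies on line ZE with ZC:CE = 5:3 ⇒ C = (3/8, 25/32)
through G parallel to CB: direction (1/8, -25/32); meets NR at W = (0, -51/8)
W = N + t·(R−N) with t = -51/8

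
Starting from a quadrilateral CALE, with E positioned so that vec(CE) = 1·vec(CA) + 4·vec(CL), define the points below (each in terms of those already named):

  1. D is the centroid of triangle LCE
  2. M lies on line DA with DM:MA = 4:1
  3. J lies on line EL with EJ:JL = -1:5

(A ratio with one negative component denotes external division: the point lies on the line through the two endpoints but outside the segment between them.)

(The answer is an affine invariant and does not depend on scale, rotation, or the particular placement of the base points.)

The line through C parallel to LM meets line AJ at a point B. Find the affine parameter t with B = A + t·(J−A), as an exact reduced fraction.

t = -40/257

Choose coordinates C = (0, 0), A = (1, 0), L = (0, 1), E = (1, 4).
1. D is the centroid of triangle LCE ⇒ D = (1/3, 5/3)
2. M lies on line DA with DM:MA = 4:1 ⇒ M = (13/15, 1/3)
3. J lies on line EL with EJ:JL = -1:5 ⇒ J = (5/4, 19/4)
through C parallel to LM: direction (13/15, -2/3); meets AJ at B = (247/257, -190/257)
B = A + t·(J−A) with t = -40/257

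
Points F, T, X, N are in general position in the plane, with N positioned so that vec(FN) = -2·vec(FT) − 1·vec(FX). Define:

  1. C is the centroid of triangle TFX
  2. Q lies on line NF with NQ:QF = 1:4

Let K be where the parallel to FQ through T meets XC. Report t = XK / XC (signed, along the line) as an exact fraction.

Work in coordinates with F = (0, 0), T = (1, 0), X = (0, 1), N = (-2, -1).
1. C is the centroid of triangle TFX ⇒ C = (1/3, 1/3)
2. Q lies on line NF with NQ:QF = 1:4 ⇒ Q = (-8/5, -4/5)
through T parallel to FQ: direction (-8/5, -4/5); meets XC at K = (3/5, -1/5)
K = X + t·(C−X) with t = 9/5

t = 9/5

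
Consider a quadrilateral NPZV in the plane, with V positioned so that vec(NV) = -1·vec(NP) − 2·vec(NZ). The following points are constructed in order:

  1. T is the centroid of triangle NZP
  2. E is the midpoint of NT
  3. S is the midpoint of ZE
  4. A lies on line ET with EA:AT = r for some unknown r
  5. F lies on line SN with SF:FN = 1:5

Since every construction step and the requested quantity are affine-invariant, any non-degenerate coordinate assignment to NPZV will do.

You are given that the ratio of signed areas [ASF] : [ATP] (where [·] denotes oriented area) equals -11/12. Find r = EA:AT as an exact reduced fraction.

Choose coordinates N = (0, 0), P = (1, 0), Z = (0, 1), V = (-1, -2).
1. T is the centroid of triangle NZP ⇒ T = (1/3, 1/3)
2. E is the midpoint of NT ⇒ E = (1/6, 1/6)
3. S is the midpoint of ZE ⇒ S = (1/12, 7/12)
4. With EA:AT = r, write λ = r/(r+1) so A = E + λ·(T−E); A is affine-linear in λ
5. F lies on line SN with SF:FN = 1:5 ⇒ F = (5/72, 35/72)
Every point depending on A is an affine combination of A and λ-independent points, so each such coordinate is linear in λ; the λ² term in each signed area is a multiple of (T−E)×(T−E) = 0, so 2·[ASF] and 2·[ATP] are each linear in λ. Evaluating at λ=0 and λ=1:
  2·[ASF] = 1/72·λ + 1/72,   2·[ATP] = 1/6·λ − 1/6
So [ASF]:[ATP] = (1/72·λ + 1/72) / (1/6·λ − 1/6). Setting this equal to -11/12:
  1/72·λ + 1/72 = -11/12·(1/6·λ − 1/6)  ⇒  λ = 5/6
Then r = λ/(1−λ) = (5/6)/(1/6) = 5. Check: with r = 5, A = (11/36, 11/36) and [ASF]:[ATP] = -11/12 as required.

r = 5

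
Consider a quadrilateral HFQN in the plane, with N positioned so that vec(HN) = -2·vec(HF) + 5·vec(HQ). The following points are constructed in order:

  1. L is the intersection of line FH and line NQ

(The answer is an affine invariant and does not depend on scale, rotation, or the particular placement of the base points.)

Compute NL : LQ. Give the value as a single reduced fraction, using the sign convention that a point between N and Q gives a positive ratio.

Assign H = (0, 0), F = (1, 0), Q = (0, 1), N = (-2, 5) — the answer is frame-independent, so this choice is without loss of generality.
1. L is the intersection of line FH and line NQ ⇒ L = (1/2, 0)
L = N + t·(Q−N) with t = 5/4, so NL:LQ = t:(1−t) = 5/4:-1/4

NL:LQ = -5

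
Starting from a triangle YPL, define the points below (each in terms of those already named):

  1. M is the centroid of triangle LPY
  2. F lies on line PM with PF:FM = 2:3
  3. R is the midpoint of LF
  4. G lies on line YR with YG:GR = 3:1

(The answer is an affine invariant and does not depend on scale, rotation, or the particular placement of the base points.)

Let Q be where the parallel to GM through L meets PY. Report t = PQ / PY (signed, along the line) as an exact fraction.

Choose coordinates Y = (0, 0), P = (1, 0), L = (0, 1).
1. M is the centroid of triangle LPY ⇒ M = (1/3, 1/3)
2. F lies on line PM with PF:FM = 2:3 ⇒ F = (11/15, 2/15)
3. R is the midpoint of LF ⇒ R = (11/30, 17/30)
4. G lies on line YR with YG:GR = 3:1 ⇒ G = (11/40, 17/40)
through L parallel to GM: direction (7/120, -11/120); meets PY at Q = (7/11, 0)
Q = P + t·(Y−P) with t = 4/11

t = 4/11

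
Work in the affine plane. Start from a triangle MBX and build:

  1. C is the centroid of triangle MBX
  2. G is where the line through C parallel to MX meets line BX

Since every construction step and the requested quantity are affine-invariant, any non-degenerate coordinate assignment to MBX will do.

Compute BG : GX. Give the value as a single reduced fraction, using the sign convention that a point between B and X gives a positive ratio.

BG:GX = 2

Assign M = (0, 0), B = (1, 0), X = (0, 1) — the answer is frame-independent, so this choice is without loss of generality.
1. C is the centroid of triangle MBX ⇒ C = (1/3, 1/3)
2. G is where the line through C parallel to MX meets line BX ⇒ G = (1/3, 2/3)
G = B + t·(X−B) with t = 2/3, so BG:GX = t:(1−t) = 2/3:1/3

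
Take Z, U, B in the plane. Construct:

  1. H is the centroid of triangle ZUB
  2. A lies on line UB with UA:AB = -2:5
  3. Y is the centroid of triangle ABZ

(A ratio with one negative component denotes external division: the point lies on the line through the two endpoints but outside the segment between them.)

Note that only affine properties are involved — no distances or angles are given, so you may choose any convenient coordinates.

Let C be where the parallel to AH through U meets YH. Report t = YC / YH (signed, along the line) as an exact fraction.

Assign Z = (0, 0), U = (1, 0), B = (0, 1) — the answer is frame-independent, so this choice is without loss of generality.
1. H is the centroid of triangle ZUB ⇒ H = (1/3, 1/3)
2. A lies on line UB with UA:AB = -2:5 ⇒ A = (5/3, -2/3)
3. Y is the centroid of triangle ABZ ⇒ Y = (5/9, 1/9)
through U parallel to AH: direction (-4/3, 1); meets YH at C = (-1/3, 1)
C = Y + t·(H−Y) with t = 4

t = 4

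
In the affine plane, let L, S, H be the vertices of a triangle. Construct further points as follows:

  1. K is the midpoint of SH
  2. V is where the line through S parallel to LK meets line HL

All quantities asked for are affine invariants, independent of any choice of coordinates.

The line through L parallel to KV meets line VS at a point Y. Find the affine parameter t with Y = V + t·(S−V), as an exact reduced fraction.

Choose coordinates L = (0, 0), S = (1, 0), H = (0, 1).
1. K is the midpoint of SH ⇒ K = (1/2, 1/2)
2. V is where the line through S parallel to LK meets line HL ⇒ V = (0, -1)
through L parallel to KV: direction (-1/2, -3/2); meets VS at Y = (-1/2, -3/2)
Y = V + t·(S−V) with t = -1/2

t = -1/2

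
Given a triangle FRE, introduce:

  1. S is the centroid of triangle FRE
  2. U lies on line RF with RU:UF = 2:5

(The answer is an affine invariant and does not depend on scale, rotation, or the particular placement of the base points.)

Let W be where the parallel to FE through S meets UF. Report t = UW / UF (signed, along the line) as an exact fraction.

t = 8/15

Work in coordinates with F = (0, 0), R = (1, 0), E = (0, 1).
1. S is the centroid of triangle FRE ⇒ S = (1/3, 1/3)
2. U lies on line RF with RU:UF = 2:5 ⇒ U = (5/7, 0)
through S parallel to FE: direction (0, 1); meets UF at W = (1/3, 0)
W = U + t·(F−U) with t = 8/15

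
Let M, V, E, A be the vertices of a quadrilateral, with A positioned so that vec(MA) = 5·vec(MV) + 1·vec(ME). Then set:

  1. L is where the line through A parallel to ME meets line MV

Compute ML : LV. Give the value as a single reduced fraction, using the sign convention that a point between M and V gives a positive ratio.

ML:LV = -5/4

Choose coordinates M = (0, 0), V = (1, 0), E = (0, 1), A = (5, 1).
1. L is where the line through A parallel to ME meets line MV ⇒ L = (5, 0)
L = M + t·(V−M) with t = 5, so ML:LV = t:(1−t) = 5:-4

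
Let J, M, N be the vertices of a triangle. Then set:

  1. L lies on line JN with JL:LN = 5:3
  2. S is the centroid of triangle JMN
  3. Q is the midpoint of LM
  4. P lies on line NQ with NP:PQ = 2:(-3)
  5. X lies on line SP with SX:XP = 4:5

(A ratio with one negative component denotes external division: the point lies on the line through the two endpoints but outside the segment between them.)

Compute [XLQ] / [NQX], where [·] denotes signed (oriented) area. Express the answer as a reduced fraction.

[XLQ]:[NQX] = -98/25

Choose coordinates J = (0, 0), M = (1, 0), N = (0, 1).
1. L lies on line JN with JL:LN = 5:3 ⇒ L = (0, 5/8)
2. S is the centroid of triangle JMN ⇒ S = (1/3, 1/3)
3. Q is the midpoint of LM ⇒ Q = (1/2, 5/16)
4. P lies on line NQ with NP:PQ = 2:(-3) ⇒ P = (-1, 19/8)
5. X lies on line SP with SX:XP = 4:5 ⇒ X = (-7/27, 67/54)
2·[XLQ] = 49/216, 2·[NQX] = -25/432
[XLQ]:[NQX] = 49/216:-25/432 = -98/25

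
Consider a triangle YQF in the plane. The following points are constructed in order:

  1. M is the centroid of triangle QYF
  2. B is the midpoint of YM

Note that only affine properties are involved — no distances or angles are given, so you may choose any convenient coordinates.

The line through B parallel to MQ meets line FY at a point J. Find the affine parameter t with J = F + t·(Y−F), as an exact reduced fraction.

Assign Y = (0, 0), Q = (1, 0), F = (0, 1) — the answer is frame-independent, so this choice is without loss of generality.
1. M is the centroid of triangle QYF ⇒ M = (1/3, 1/3)
2. B is the midpoint of YM ⇒ B = (1/6, 1/6)
through B parallel to MQ: direction (2/3, -1/3); meets FY at J = (0, 1/4)
J = F + t·(Y−F) with t = 3/4

t = 3/4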